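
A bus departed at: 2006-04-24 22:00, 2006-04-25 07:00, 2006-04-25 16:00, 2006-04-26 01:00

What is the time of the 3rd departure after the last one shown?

Gaps: 9, 9, 9 hours — each event is 9 hours after the previous one.
2006-04-26 01:00 + 9 h = 2006-04-26 10:00.
2006-04-26 10:00 + 9 h = 2006-04-26 19:00.
2006-04-26 19:00 + 9 h = 2006-04-27 04:00.

2006-04-27 04:00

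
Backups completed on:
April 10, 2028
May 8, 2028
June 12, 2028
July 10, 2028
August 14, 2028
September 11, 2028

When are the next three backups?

October 9, 2028; November 13, 2028; December 11, 2028

All dates are Mondays, 28, 35, 28, 35, 28 days apart.
Specifically, the 2nd Monday of each month.
October 2028 — 2nd Monday is October 9, 2028.
November 2028 — 2nd Monday is November 13, 2028.
2nd Monday of December 2028: December 11, 2028.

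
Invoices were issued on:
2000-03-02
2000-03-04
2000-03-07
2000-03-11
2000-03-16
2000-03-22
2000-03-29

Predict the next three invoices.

Intervals are 2, 3, 4, 5, 6, 7 days — an arithmetic progression with common difference 1.
Next gap: 8 days. 2000-03-29 + 8 days = 2000-04-06.
Next gap: 9 days. 2000-04-06 + 9 days = 2000-04-15.
Next gap: 10 days. 2000-04-15 + 10 days = 2000-04-25.

2000-04-06, 2000-04-15, 2000-04-25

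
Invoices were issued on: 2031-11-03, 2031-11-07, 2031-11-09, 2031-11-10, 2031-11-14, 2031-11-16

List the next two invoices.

2031-11-17, 2031-11-21

Every event lands on a Monday or Friday or Sunday (gaps cycle 4, 2, 1, 4, 2).
So the schedule is: every Monday, Friday and Sunday.
The following Monday is 2031-11-17.
The following Friday is 2031-11-21.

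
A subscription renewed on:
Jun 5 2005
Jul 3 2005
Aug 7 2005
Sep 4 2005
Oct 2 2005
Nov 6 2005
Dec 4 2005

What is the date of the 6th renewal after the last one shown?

Jun 4 2006

These are Sundays at 28- or 35-day spacing (28, 35, 28, 28, 35, 28).
The pattern: 1st Sunday of the month.
January 2006 — 1st Sunday is Jan 1 2006.
February 2006 — 1st Sunday is Feb 5 2006.
March 2006 — 1st Sunday is Mar 5 2006.
1st Sunday of April 2006: Apr 2 2006.
1st Sunday of May 2006: May 7 2006.
June 2006 — 1st Sunday is Jun 4 2006.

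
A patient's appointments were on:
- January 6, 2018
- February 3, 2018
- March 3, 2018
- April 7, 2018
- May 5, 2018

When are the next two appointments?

June 2, 2018; July 7, 2018

All dates are Saturdays, 28, 28, 35, 28 days apart.
Specifically, the 1st Saturday of each month.
June 2018 — 1st Saturday is June 2, 2018.
July 2018 — 1st Saturday is July 7, 2018.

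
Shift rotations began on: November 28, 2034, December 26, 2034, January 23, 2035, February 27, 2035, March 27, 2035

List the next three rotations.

April 24, 2035; May 22, 2035; June 26, 2035

Gaps: 28, 28, 35, 28 days — a mix of 28 and 35. Every date is a Tuesday.
Each is the 4th Tuesday of its month.
April 2035 — 4th Tuesday is April 24, 2035.
4th Tuesday of May 2035: May 22, 2035.
4th Tuesday of June 2035: June 26, 2035.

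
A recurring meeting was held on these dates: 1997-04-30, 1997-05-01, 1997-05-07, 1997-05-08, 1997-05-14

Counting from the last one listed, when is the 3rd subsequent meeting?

1997-05-22

Every event lands on a Wednesday or Thursday (gaps cycle 1, 6, 1, 6).
So the schedule is: every Wednesday and Thursday.
Next Thursday: 1997-05-15.
The following Wednesday is 1997-05-21.
The following Thursday is 1997-05-22.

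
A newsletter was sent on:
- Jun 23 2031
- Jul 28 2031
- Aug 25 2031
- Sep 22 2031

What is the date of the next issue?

Oct 27 2031

All dates are Mondays, 35, 28, 28 days apart.
Specifically, the 4th Monday of each month.
October 2031 — 4th Monday is Oct 27 2031.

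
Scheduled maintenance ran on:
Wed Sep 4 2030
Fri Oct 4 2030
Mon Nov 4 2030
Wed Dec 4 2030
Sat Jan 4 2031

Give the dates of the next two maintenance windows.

The day-of-month is always 4 (30, 31, 30, 31 days between events).
So this recurs on the 4th of each month.
February 2031: Tue Feb 4 2031.
March 2031: Tue Mar 4 2031.

Tue Feb 4 2031, Tue Mar 4 2031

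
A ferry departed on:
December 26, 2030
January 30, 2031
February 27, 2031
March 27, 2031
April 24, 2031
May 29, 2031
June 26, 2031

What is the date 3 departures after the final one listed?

September 25, 2031

All Thursdays; the gaps (35, 28, 28, 28, 35, 28) vary with month length.
This is the last Thursday of each month.
July 2031 ends with Thursday July 31, 2031.
Last Thursday of August 2031: August 28, 2031.
September 2031 ends with Thursday September 25, 2031.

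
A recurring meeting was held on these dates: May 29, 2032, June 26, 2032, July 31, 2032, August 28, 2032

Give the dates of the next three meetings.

September 25, 2032; October 30, 2032; November 27, 2032

These are Saturdays with 28, 35, 28-day gaps.
Each is the final Saturday of its month — May 29, 2032 is past the 28th, so '4th Saturday' doesn't fit.
September 2032 ends with Saturday September 25, 2032.
October 2032 ends with Saturday October 30, 2032.
November 2032 ends with Saturday November 27, 2032.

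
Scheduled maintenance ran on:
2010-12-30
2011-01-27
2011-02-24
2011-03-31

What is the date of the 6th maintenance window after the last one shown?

2011-09-29

All Thursdays; the gaps (28, 28, 35) vary with month length.
This is the last Thursday of each month.
April 2011 ends with Thursday 2011-04-28.
Last Thursday of May 2011: 2011-05-26.
June 2011 ends with Thursday 2011-06-30.
July 2011 ends with Thursday 2011-07-28.
Last Thursday of August 2011: 2011-08-25.
September 2011 ends with Thursday 2011-09-29.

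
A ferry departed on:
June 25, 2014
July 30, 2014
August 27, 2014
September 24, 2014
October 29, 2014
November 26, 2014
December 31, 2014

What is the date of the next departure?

January 28, 2015

Every date is a Wednesday; gaps 35, 28, 28, 35, 28, 35 days.
Each is the last Wednesday of its month (at least one falls on the 29th or later, ruling out '4th Wednesday').
January 2015 ends with Wednesday January 28, 2015.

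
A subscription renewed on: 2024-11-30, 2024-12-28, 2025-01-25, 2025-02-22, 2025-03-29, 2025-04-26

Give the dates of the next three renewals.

2025-05-31, 2025-06-28, 2025-07-26

All Saturdays; the gaps (28, 28, 28, 35, 28) vary with month length.
This is the last Saturday of each month.
May 2025 ends with Saturday 2025-05-31.
June 2025 ends with Saturday 2025-06-28.
Last Saturday of July 2025: 2025-07-26.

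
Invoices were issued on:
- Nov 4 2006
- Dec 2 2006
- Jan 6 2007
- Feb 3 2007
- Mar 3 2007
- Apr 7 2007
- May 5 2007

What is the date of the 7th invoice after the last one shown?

These are Saturdays at 28- or 35-day spacing (28, 35, 28, 28, 35, 28).
The pattern: 1st Saturday of the month.
1st Saturday of June 2007: Jun 2 2007.
July 2007 — 1st Saturday is Jul 7 2007.
August 2007 — 1st Saturday is Aug 4 2007.
September 2007 — 1st Saturday is Sep 1 2007.
1st Saturday of October 2007: Oct 6 2007.
November 2007 — 1st Saturday is Nov 3 2007.
December 2007 — 1st Saturday is Dec 1 2007.

Dec 1 2007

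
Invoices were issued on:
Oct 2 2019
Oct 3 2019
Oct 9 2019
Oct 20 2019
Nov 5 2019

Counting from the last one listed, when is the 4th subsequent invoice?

Intervals are 1, 6, 11, 16 days — an arithmetic progression with common difference 5.
Next gap: 21 days. Nov 5 2019 + 21 days = Nov 26 2019.
Next gap: 26 days. Nov 26 2019 + 26 days = Dec 22 2019.
Next gap: 31 days. Dec 22 2019 + 31 days = Jan 22 2020.
Next gap: 36 days. Jan 22 2020 + 36 days = Feb 27 2020.

Feb 27 2020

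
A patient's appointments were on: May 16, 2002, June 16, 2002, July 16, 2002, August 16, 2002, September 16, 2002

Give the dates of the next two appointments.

Gaps: 31, 30, 31, 31 days — not constant. Every event is on the 16th of the month.
Pattern: the 16th of each month.
October 2002: October 16, 2002.
November 2002: November 16, 2002.

October 16, 2002; November 16, 2002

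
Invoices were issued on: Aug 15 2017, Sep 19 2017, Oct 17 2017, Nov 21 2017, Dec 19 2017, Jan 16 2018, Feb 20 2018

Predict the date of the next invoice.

Mar 20 2018

Gaps: 35, 28, 35, 28, 28, 35 days — a mix of 28 and 35. Every date is a Tuesday.
Each is the 3rd Tuesday of its month.
March 2018 — 3rd Tuesday is Mar 20 2018.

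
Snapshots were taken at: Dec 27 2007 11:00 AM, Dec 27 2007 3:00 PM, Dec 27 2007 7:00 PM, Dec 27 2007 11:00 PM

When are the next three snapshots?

Dec 28 2007 3:00 AM, Dec 28 2007 7:00 AM, Dec 28 2007 11:00 AM

The interval is a steady 4 hours (4, 4, 4).
Dec 27 2007 11:00 PM + 4 h = Dec 28 2007 3:00 AM.
Dec 28 2007 3:00 AM + 4 h = Dec 28 2007 7:00 AM.
Dec 28 2007 7:00 AM + 4 h = Dec 28 2007 11:00 AM.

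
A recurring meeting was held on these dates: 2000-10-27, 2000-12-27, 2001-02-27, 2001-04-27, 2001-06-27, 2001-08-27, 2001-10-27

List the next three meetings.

2001-12-27, 2002-02-27, 2002-04-27

Each date is the 27th; the gaps (61, 62, 59, 61, 61, 61) track the month lengths.
The rule is the 27th of every 2 months.
December 2001: 2001-12-27.
Next: February 2002 → 2002-02-27.
Next: April 2002 → 2002-04-27.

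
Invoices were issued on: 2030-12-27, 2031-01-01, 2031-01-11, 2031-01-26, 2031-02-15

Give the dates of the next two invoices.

2031-03-12, 2031-04-11

Intervals are 5, 10, 15, 20 days — an arithmetic progression with common difference 5.
Next gap: 25 days. 2031-02-15 + 25 days = 2031-03-12.
Next gap: 30 days. 2031-03-12 + 30 days = 2031-04-11.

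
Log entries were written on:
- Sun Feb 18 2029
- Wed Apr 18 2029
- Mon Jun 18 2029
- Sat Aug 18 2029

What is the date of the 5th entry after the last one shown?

Tue Jun 18 2030

Gaps: 59, 61, 61 days — not constant. Every event is on the 18th of the month.
Pattern: the 18th of every 2 months.
Next: October 2029 → Thu Oct 18 2029.
December 2029: Tue Dec 18 2029.
Next: February 2030 → Mon Feb 18 2030.
April 2030: Thu Apr 18 2030.
June 2030: Tue Jun 18 2030.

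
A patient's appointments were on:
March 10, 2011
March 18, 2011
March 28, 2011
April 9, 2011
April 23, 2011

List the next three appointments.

May 9, 2011; May 27, 2011; June 16, 2011

Gaps: 8, 10, 12, 14 days — each gap is 2 larger than the previous one.
Next gap: 16 days. April 23, 2011 + 16 days = May 9, 2011.
Next gap: 18 days. May 9, 2011 + 18 days = May 27, 2011.
Next gap: 20 days. May 27, 2011 + 20 days = June 16, 2011.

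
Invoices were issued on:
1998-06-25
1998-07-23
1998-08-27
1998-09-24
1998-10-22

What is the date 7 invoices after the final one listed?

Gaps: 28, 35, 28, 28 days — a mix of 28 and 35. Every date is a Thursday.
Each is the 4th Thursday of its month.
November 1998 — 4th Thursday is 1998-11-26.
4th Thursday of December 1998: 1998-12-24.
January 1999 — 4th Thursday is 1999-01-28.
February 1999 — 4th Thursday is 1999-02-25.
4th Thursday of March 1999: 1999-03-25.
April 1999 — 4th Thursday is 1999-04-22.
May 1999 — 4th Thursday is 1999-05-27.

1999-05-27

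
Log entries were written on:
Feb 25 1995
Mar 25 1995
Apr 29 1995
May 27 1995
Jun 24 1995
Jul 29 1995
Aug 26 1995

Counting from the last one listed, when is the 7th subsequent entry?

Mar 30 1996

These are Saturdays with 28, 35, 28, 28, 35, 28-day gaps.
Each is the final Saturday of its month — Apr 29 1995 is past the 28th, so '4th Saturday' doesn't fit.
Last Saturday of September 1995: Sep 30 1995.
October 1995 ends with Saturday Oct 28 1995.
Last Saturday of November 1995: Nov 25 1995.
Last Saturday of December 1995: Dec 30 1995.
Last Saturday of January 1996: Jan 27 1996.
February 1996 ends with Saturday Feb 24 1996.
Last Saturday of March 1996: Mar 30 1996.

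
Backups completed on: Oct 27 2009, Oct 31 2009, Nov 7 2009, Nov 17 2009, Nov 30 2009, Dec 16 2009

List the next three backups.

Jan 4 2010, Jan 26 2010, Feb 20 2010

Gaps: 4, 7, 10, 13, 16 days — each gap is 3 larger than the previous one.
Next gap: 19 days. Dec 16 2009 + 19 days = Jan 4 2010.
Next gap: 22 days. Jan 4 2010 + 22 days = Jan 26 2010.
Next gap: 25 days. Jan 26 2010 + 25 days = Feb 20 2010.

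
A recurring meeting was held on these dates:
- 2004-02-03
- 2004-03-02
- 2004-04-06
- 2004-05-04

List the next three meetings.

2004-06-01, 2004-07-06, 2004-08-03

Gaps: 28, 35, 28 days — a mix of 28 and 35. Every date is a Tuesday.
Each is the 1st Tuesday of its month.
June 2004 — 1st Tuesday is 2004-06-01.
July 2004 — 1st Tuesday is 2004-07-06.
1st Tuesday of August 2004: 2004-08-03.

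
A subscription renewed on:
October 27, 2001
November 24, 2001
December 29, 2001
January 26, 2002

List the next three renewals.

Every date is a Saturday; gaps 28, 35, 28 days.
Each is the last Saturday of its month (at least one falls on the 29th or later, ruling out '4th Saturday').
February 2002 ends with Saturday February 23, 2002.
Last Saturday of March 2002: March 30, 2002.
April 2002 ends with Saturday April 27, 2002.

February 23, 2002; March 30, 2002; April 27, 2002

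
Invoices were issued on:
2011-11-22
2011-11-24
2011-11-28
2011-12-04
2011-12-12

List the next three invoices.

2011-12-22, 2012-01-03, 2012-01-17

The spacing grows by 2 each time: 2, 4, 6, 8 days.
Next gap: 10 days. 2011-12-12 + 10 days = 2011-12-22.
Next gap: 12 days. 2011-12-22 + 12 days = 2012-01-03.
Next gap: 14 days. 2012-01-03 + 14 days = 2012-01-17.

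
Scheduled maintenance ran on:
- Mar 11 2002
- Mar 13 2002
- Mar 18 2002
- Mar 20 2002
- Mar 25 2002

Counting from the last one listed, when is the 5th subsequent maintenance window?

Apr 10 2002

Every event lands on a Monday or Wednesday (gaps cycle 2, 5, 2, 5).
So the schedule is: every Monday and Wednesday.
Next Wednesday: Mar 27 2002.
The following Monday is Apr 1 2002.
Next Wednesday: Apr 3 2002.
Next Monday: Apr 8 2002.
Next Wednesday: Apr 10 2002.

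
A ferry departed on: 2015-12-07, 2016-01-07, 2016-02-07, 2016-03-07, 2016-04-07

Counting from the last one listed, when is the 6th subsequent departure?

Gaps: 31, 31, 29, 31 days — not constant. Every event is on the 7th of the month.
Pattern: the 7th of each month.
Next: May 2016 → 2016-05-07.
June 2016: 2016-06-07.
July 2016: 2016-07-07.
Next: August 2016 → 2016-08-07.
Next: September 2016 → 2016-09-07.
October 2016: 2016-10-07.

2016-10-07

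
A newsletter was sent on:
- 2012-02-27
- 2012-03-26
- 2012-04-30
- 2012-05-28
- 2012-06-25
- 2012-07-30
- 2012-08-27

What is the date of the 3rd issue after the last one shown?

2012-11-26

Every date is a Monday; gaps 28, 35, 28, 28, 35, 28 days.
Each is the last Monday of its month (at least one falls on the 29th or later, ruling out '4th Monday').
Last Monday of September 2012: 2012-09-24.
October 2012 ends with Monday 2012-10-29.
Last Monday of November 2012: 2012-11-26.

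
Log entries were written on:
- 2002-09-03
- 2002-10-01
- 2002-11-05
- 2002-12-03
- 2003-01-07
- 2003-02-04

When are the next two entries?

Gaps: 28, 35, 28, 35, 28 days — a mix of 28 and 35. Every date is a Tuesday.
Each is the 1st Tuesday of its month.
1st Tuesday of March 2003: 2003-03-04.
April 2003 — 1st Tuesday is 2003-04-01.

2003-03-04, 2003-04-01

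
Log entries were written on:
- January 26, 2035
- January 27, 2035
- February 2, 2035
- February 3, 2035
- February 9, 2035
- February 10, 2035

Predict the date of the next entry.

February 16, 2035

Every event lands on a Friday or Saturday (gaps cycle 1, 6, 1, 6, 1).
So the schedule is: every Friday and Saturday.
Next Friday: February 16, 2035.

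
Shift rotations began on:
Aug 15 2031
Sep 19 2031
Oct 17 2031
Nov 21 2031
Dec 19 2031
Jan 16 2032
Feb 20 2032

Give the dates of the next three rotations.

Mar 19 2032, Apr 16 2032, May 21 2032

These are Fridays at 28- or 35-day spacing (35, 28, 35, 28, 28, 35).
The pattern: 3rd Friday of the month.
March 2032 — 3rd Friday is Mar 19 2032.
3rd Friday of April 2032: Apr 16 2032.
May 2032 — 3rd Friday is May 21 2032.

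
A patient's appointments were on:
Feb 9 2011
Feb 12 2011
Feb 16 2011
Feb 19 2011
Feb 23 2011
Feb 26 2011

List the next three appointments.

Mar 2 2011, Mar 5 2011, Mar 9 2011

Gaps: 3, 4, 3, 4, 3 days — not constant, but cyclic with period 2.
The events fall on every Wednesday and Saturday.
The following Wednesday is Mar 2 2011.
Next Saturday: Mar 5 2011.
Next Wednesday: Mar 9 2011.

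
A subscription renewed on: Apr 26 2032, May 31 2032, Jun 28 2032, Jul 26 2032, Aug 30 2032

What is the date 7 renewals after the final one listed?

Every date is a Monday; gaps 35, 28, 28, 35 days.
Each is the last Monday of its month (at least one falls on the 29th or later, ruling out '4th Monday').
September 2032 ends with Monday Sep 27 2032.
Last Monday of October 2032: Oct 25 2032.
November 2032 ends with Monday Nov 29 2032.
Last Monday of December 2032: Dec 27 2032.
January 2033 ends with Monday Jan 31 2033.
February 2033 ends with Monday Feb 28 2033.
March 2033 ends with Monday Mar 28 2033.

Mar 28 2033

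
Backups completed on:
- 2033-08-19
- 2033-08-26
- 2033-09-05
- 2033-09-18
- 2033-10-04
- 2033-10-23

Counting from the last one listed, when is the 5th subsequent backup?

Intervals are 7, 10, 13, 16, 19 days — an arithmetic progression with common difference 3.
Next gap: 22 days. 2033-10-23 + 22 days = 2033-11-14.
Next gap: 25 days. 2033-11-14 + 25 days = 2033-12-09.
Next gap: 28 days. 2033-12-09 + 28 days = 2034-01-06.
Next gap: 31 days. 2034-01-06 + 31 days = 2034-02-06.
Next gap: 34 days. 2034-02-06 + 34 days = 2034-03-12.

2034-03-12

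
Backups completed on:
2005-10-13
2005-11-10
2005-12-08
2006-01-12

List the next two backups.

These are Thursdays at 28- or 35-day spacing (28, 28, 35).
The pattern: 2nd Thursday of the month.
2nd Thursday of February 2006: 2006-02-09.
March 2006 — 2nd Thursday is 2006-03-09.

2006-02-09, 2006-03-09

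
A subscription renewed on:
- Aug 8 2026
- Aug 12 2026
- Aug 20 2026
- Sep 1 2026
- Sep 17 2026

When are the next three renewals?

Intervals are 4, 8, 12, 16 days — an arithmetic progression with common difference 4.
Next gap: 20 days. Sep 17 2026 + 20 days = Oct 7 2026.
Next gap: 24 days. Oct 7 2026 + 24 days = Oct 31 2026.
Next gap: 28 days. Oct 31 2026 + 28 days = Nov 28 2026.

Oct 7 2026, Oct 31 2026, Nov 28 2026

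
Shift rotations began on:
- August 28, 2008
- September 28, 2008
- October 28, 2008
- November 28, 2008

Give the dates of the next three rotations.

December 28, 2008; January 28, 2009; February 28, 2009

Gaps: 31, 30, 31 days — not constant. Every event is on the 28th of the month.
Pattern: the 28th of each month.
Next: December 2008 → December 28, 2008.
Next: January 2009 → January 28, 2009.
Next: February 2009 → February 28, 2009.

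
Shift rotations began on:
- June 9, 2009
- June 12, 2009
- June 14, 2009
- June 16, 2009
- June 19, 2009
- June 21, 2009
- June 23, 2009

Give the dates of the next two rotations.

Every event lands on a Tuesday or Friday or Sunday (gaps cycle 3, 2, 2, 3, 2, 2).
So the schedule is: every Tuesday, Friday and Sunday.
Next Friday: June 26, 2009.
Next Sunday: June 28, 2009.

June 26, 2009; June 28, 2009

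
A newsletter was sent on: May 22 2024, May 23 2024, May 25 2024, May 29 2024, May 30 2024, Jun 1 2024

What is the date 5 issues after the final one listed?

Jun 13 2024

Gaps: 1, 2, 4, 1, 2 days — not constant, but cyclic with period 3.
The events fall on every Wednesday, Thursday and Saturday.
The following Wednesday is Jun 5 2024.
The following Thursday is Jun 6 2024.
Next Saturday: Jun 8 2024.
The following Wednesday is Jun 12 2024.
Next Thursday: Jun 13 2024.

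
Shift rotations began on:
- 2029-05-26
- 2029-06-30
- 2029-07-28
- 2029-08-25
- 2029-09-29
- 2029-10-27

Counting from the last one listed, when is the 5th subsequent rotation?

Every date is a Saturday; gaps 35, 28, 28, 35, 28 days.
Each is the last Saturday of its month (at least one falls on the 29th or later, ruling out '4th Saturday').
November 2029 ends with Saturday 2029-11-24.
Last Saturday of December 2029: 2029-12-29.
January 2030 ends with Saturday 2030-01-26.
February 2030 ends with Saturday 2030-02-23.
Last Saturday of March 2030: 2030-03-30.

2030-03-30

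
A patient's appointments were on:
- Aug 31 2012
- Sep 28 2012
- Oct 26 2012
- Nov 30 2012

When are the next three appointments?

All Fridays; the gaps (28, 28, 35) vary with month length.
This is the last Friday of each month.
Last Friday of December 2012: Dec 28 2012.
January 2013 ends with Friday Jan 25 2013.
Last Friday of February 2013: Feb 22 2013.

Dec 28 2012, Jan 25 2013, Feb 22 2013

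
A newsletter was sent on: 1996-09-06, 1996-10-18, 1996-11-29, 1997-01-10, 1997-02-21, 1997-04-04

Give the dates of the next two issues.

Every event comes 42 days after the last (42, 42, 42, 42, 42).
1997-04-04 + 42 days = 1997-05-16.
1997-05-16 + 42 days = 1997-06-27.

1997-05-16, 1997-06-27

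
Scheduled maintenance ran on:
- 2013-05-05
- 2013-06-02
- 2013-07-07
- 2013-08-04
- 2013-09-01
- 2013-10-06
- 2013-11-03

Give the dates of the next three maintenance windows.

All dates are Sundays, 28, 35, 28, 28, 35, 28 days apart.
Specifically, the 1st Sunday of each month.
December 2013 — 1st Sunday is 2013-12-01.
January 2014 — 1st Sunday is 2014-01-05.
February 2014 — 1st Sunday is 2014-02-02.

2013-12-01, 2014-01-05, 2014-02-02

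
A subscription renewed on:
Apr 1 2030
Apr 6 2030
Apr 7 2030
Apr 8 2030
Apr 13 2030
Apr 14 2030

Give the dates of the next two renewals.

Apr 15 2030, Apr 20 2030

Gaps: 5, 1, 1, 5, 1 days — not constant, but cyclic with period 3.
The events fall on every Monday, Saturday and Sunday.
The following Monday is Apr 15 2030.
The following Saturday is Apr 20 2030.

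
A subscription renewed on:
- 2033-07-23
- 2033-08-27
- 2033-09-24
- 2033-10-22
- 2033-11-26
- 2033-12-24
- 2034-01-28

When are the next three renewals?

2034-02-25, 2034-03-25, 2034-04-22

These are Saturdays at 28- or 35-day spacing (35, 28, 28, 35, 28, 35).
The pattern: 4th Saturday of the month.
February 2034 — 4th Saturday is 2034-02-25.
4th Saturday of March 2034: 2034-03-25.
April 2034 — 4th Saturday is 2034-04-22.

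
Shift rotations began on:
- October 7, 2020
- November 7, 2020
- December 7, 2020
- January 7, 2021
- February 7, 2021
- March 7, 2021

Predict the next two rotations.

April 7, 2021; May 7, 2021

Gaps: 31, 30, 31, 31, 28 days — not constant. Every event is on the 7th of the month.
Pattern: the 7th of each month.
Next: April 2021 → April 7, 2021.
May 2021: May 7, 2021.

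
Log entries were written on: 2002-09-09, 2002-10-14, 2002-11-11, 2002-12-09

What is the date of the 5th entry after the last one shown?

2003-05-12

These are Mondays at 28- or 35-day spacing (35, 28, 28).
The pattern: 2nd Monday of the month.
January 2003 — 2nd Monday is 2003-01-13.
February 2003 — 2nd Monday is 2003-02-10.
March 2003 — 2nd Monday is 2003-03-10.
April 2003 — 2nd Monday is 2003-04-14.
May 2003 — 2nd Monday is 2003-05-12.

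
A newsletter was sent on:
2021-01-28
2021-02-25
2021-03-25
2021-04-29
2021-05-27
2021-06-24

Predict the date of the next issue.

2021-07-29

These are Thursdays with 28, 28, 35, 28, 28-day gaps.
Each is the final Thursday of its month — 2021-04-29 is past the 28th, so '4th Thursday' doesn't fit.
Last Thursday of July 2021: 2021-07-29.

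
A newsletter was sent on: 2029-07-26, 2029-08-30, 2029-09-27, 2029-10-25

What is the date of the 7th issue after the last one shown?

2030-05-30

These are Thursdays with 35, 28, 28-day gaps.
Each is the final Thursday of its month — 2029-08-30 is past the 28th, so '4th Thursday' doesn't fit.
November 2029 ends with Thursday 2029-11-29.
December 2029 ends with Thursday 2029-12-27.
January 2030 ends with Thursday 2030-01-31.
February 2030 ends with Thursday 2030-02-28.
Last Thursday of March 2030: 2030-03-28.
Last Thursday of April 2030: 2030-04-25.
May 2030 ends with Thursday 2030-05-30.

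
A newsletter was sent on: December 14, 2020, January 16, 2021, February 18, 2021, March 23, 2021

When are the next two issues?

The spacing is 33, 33, 33 days — always 33 days.
March 23, 2021 + 33 days = April 25, 2021.
April 25, 2021 + 33 days = May 28, 2021.

April 25, 2021; May 28, 2021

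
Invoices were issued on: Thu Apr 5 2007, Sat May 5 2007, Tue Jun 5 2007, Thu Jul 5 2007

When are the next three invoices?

Sun Aug 5 2007, Wed Sep 5 2007, Fri Oct 5 2007

The day-of-month is always 5 (30, 31, 30 days between events).
So this recurs on the 5th of each month.
Next: August 2007 → Sun Aug 5 2007.
September 2007: Wed Sep 5 2007.
October 2007: Fri Oct 5 2007.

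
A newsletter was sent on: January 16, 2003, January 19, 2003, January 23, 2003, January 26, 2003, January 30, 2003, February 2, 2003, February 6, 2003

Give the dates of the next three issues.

Every event lands on a Thursday or Sunday (gaps cycle 3, 4, 3, 4, 3, 4).
So the schedule is: every Thursday and Sunday.
The following Sunday is February 9, 2003.
The following Thursday is February 13, 2003.
The following Sunday is February 16, 2003.

February 9, 2003; February 13, 2003; February 16, 2003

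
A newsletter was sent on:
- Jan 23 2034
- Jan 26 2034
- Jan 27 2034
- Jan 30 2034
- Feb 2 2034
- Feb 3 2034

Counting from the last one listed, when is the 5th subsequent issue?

Every event lands on a Monday or Thursday or Friday (gaps cycle 3, 1, 3, 3, 1).
So the schedule is: every Monday, Thursday and Friday.
The following Monday is Feb 6 2034.
Next Thursday: Feb 9 2034.
The following Friday is Feb 10 2034.
The following Monday is Feb 13 2034.
The following Thursday is Feb 16 2034.

Feb 16 2034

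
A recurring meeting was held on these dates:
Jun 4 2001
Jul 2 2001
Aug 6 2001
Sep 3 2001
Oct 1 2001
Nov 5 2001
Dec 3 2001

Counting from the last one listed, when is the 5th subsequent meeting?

All dates are Mondays, 28, 35, 28, 28, 35, 28 days apart.
Specifically, the 1st Monday of each month.
January 2002 — 1st Monday is Jan 7 2002.
1st Monday of February 2002: Feb 4 2002.
March 2002 — 1st Monday is Mar 4 2002.
1st Monday of April 2002: Apr 1 2002.
1st Monday of May 2002: May 6 2002.

May 6 2002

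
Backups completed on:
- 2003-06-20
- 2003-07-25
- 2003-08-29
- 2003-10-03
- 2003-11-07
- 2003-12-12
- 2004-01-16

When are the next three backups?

2004-02-20, 2004-03-26, 2004-04-30

Gaps between consecutive events: 35, 35, 35, 35, 35, 35 days — a constant 35-day interval.
2004-01-16 + 35 days = 2004-02-20.
2004-02-20 + 35 days = 2004-03-26.
2004-03-26 + 35 days = 2004-04-30.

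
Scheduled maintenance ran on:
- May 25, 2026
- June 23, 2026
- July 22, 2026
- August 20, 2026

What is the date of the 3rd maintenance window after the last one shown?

The spacing is 29, 29, 29 days — always 29 days.
August 20, 2026 + 29 days = September 18, 2026.
September 18, 2026 + 29 days = October 17, 2026.
October 17, 2026 + 29 days = November 15, 2026.

November 15, 2026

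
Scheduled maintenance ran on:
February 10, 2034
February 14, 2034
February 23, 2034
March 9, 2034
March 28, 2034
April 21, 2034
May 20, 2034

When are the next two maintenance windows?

June 23, 2034; August 1, 2034

The spacing grows by 5 each time: 4, 9, 14, 19, 24, 29 days.
Next gap: 34 days. May 20, 2034 + 34 days = June 23, 2034.
Next gap: 39 days. June 23, 2034 + 39 days = August 1, 2034.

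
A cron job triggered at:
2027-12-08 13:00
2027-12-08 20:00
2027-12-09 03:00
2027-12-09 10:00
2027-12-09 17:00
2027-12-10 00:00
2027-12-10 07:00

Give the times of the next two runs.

Gaps: 7, 7, 7, 7, 7, 7 hours — each event is 7 hours after the previous one.
2027-12-10 07:00 + 7 h = 2027-12-10 14:00.
2027-12-10 14:00 + 7 h = 2027-12-10 21:00.

2027-12-10 14:00, 2027-12-10 21:00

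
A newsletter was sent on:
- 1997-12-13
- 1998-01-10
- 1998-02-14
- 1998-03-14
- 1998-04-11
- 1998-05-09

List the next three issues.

Gaps: 28, 35, 28, 28, 28 days — a mix of 28 and 35. Every date is a Saturday.
Each is the 2nd Saturday of its month.
June 1998 — 2nd Saturday is 1998-06-13.
2nd Saturday of July 1998: 1998-07-11.
August 1998 — 2nd Saturday is 1998-08-08.

1998-06-13, 1998-07-11, 1998-08-08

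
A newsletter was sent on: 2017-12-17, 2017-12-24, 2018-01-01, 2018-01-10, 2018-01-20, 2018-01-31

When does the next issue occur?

Gaps: 7, 8, 9, 10, 11 days — each gap is 1 larger than the previous one.
Next gap: 12 days. 2018-01-31 + 12 days = 2018-02-12.

2018-02-12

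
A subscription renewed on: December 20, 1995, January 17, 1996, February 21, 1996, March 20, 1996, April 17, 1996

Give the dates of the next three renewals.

May 15, 1996; June 19, 1996; July 17, 1996

All dates are Wednesdays, 28, 35, 28, 28 days apart.
Specifically, the 3rd Wednesday of each month.
May 1996 — 3rd Wednesday is May 15, 1996.
June 1996 — 3rd Wednesday is June 19, 1996.
July 1996 — 3rd Wednesday is July 17, 1996.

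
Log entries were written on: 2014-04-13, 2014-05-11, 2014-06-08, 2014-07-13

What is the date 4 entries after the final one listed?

Gaps: 28, 28, 35 days — a mix of 28 and 35. Every date is a Sunday.
Each is the 2nd Sunday of its month.
2nd Sunday of August 2014: 2014-08-10.
September 2014 — 2nd Sunday is 2014-09-14.
2nd Sunday of October 2014: 2014-10-12.
November 2014 — 2nd Sunday is 2014-11-09.

2014-11-09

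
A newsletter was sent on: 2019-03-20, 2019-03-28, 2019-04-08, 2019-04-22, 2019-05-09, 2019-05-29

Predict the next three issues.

2019-06-21, 2019-07-17, 2019-08-15

The spacing grows by 3 each time: 8, 11, 14, 17, 20 days.
Next gap: 23 days. 2019-05-29 + 23 days = 2019-06-21.
Next gap: 26 days. 2019-06-21 + 26 days = 2019-07-17.
Next gap: 29 days. 2019-07-17 + 29 days = 2019-08-15.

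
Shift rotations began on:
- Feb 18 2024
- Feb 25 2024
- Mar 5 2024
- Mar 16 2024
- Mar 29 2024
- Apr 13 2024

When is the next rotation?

Gaps: 7, 9, 11, 13, 15 days — each gap is 2 larger than the previous one.
Next gap: 17 days. Apr 13 2024 + 17 days = Apr 30 2024.

Apr 30 2024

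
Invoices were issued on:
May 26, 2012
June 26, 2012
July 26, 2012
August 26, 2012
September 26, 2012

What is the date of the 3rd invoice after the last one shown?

Gaps: 31, 30, 31, 31 days — not constant. Every event is on the 26th of the month.
Pattern: the 26th of each month.
October 2012: October 26, 2012.
Next: November 2012 → November 26, 2012.
December 2012: December 26, 2012.

December 26, 2012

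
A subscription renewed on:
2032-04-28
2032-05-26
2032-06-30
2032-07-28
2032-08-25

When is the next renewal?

2032-09-29

All Wednesdays; the gaps (28, 35, 28, 28) vary with month length.
This is the last Wednesday of each month.
Last Wednesday of September 2032: 2032-09-29.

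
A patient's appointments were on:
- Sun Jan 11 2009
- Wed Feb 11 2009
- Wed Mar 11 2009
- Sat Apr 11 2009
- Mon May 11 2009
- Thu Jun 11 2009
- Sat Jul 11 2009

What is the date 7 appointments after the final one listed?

Thu Feb 11 2010

The day-of-month is always 11 (31, 28, 31, 30, 31, 30 days between events).
So this recurs on the 11th of each month.
Next: August 2009 → Tue Aug 11 2009.
Next: September 2009 → Fri Sep 11 2009.
October 2009: Sun Oct 11 2009.
November 2009: Wed Nov 11 2009.
Next: December 2009 → Fri Dec 11 2009.
Next: January 2010 → Mon Jan 11 2010.
February 2010: Thu Feb 11 2010.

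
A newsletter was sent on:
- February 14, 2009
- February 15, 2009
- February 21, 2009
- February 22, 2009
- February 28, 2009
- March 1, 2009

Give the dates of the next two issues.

March 7, 2009; March 8, 2009

Every event lands on a Saturday or Sunday (gaps cycle 1, 6, 1, 6, 1).
So the schedule is: every Saturday and Sunday.
Next Saturday: March 7, 2009.
Next Sunday: March 8, 2009.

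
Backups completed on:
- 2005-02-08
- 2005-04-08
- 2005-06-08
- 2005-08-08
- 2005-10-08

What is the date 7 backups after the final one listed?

Each date is the 8th; the gaps (59, 61, 61, 61) track the month lengths.
The rule is the 8th of every 2 months.
Next: December 2005 → 2005-12-08.
Next: February 2006 → 2006-02-08.
April 2006: 2006-04-08.
Next: June 2006 → 2006-06-08.
August 2006: 2006-08-08.
October 2006: 2006-10-08.
December 2006: 2006-12-08.

2006-12-08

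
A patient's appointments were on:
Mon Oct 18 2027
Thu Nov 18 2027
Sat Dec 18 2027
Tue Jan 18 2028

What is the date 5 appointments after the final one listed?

Sun Jun 18 2028

Each date is the 18th; the gaps (31, 30, 31) track the month lengths.
The rule is the 18th of each month.
Next: February 2028 → Fri Feb 18 2028.
March 2028: Sat Mar 18 2028.
Next: April 2028 → Tue Apr 18 2028.
May 2028: Thu May 18 2028.
June 2028: Sun Jun 18 2028.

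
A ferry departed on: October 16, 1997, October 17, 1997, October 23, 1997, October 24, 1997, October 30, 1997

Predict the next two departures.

Gaps: 1, 6, 1, 6 days — not constant, but cyclic with period 2.
The events fall on every Thursday and Friday.
Next Friday: October 31, 1997.
Next Thursday: November 6, 1997.

October 31, 1997; November 6, 1997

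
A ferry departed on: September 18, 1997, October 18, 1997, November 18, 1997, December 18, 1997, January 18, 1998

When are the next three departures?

February 18, 1998; March 18, 1998; April 18, 1998

Gaps: 30, 31, 30, 31 days — not constant. Every event is on the 18th of the month.
Pattern: the 18th of each month.
February 1998: February 18, 1998.
Next: March 1998 → March 18, 1998.
Next: April 1998 → April 18, 1998.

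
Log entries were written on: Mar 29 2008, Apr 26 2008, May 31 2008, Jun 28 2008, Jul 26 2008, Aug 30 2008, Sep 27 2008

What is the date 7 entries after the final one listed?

These are Saturdays with 28, 35, 28, 28, 35, 28-day gaps.
Each is the final Saturday of its month — Mar 29 2008 is past the 28th, so '4th Saturday' doesn't fit.
Last Saturday of October 2008: Oct 25 2008.
November 2008 ends with Saturday Nov 29 2008.
December 2008 ends with Saturday Dec 27 2008.
Last Saturday of January 2009: Jan 31 2009.
February 2009 ends with Saturday Feb 28 2009.
March 2009 ends with Saturday Mar 28 2009.
Last Saturday of April 2009: Apr 25 2009.

Apr 25 2009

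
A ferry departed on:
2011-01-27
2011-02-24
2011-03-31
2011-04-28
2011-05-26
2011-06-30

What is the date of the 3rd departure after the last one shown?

2011-09-29

Every date is a Thursday; gaps 28, 35, 28, 28, 35 days.
Each is the last Thursday of its month (at least one falls on the 29th or later, ruling out '4th Thursday').
Last Thursday of July 2011: 2011-07-28.
August 2011 ends with Thursday 2011-08-25.
Last Thursday of September 2011: 2011-09-29.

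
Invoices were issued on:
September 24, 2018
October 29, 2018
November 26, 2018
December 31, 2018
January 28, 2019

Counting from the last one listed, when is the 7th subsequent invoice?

August 26, 2019

All Mondays; the gaps (35, 28, 35, 28) vary with month length.
This is the last Monday of each month.
Last Monday of February 2019: February 25, 2019.
March 2019 ends with Monday March 25, 2019.
April 2019 ends with Monday April 29, 2019.
Last Monday of May 2019: May 27, 2019.
Last Monday of June 2019: June 24, 2019.
Last Monday of July 2019: July 29, 2019.
August 2019 ends with Monday August 26, 2019.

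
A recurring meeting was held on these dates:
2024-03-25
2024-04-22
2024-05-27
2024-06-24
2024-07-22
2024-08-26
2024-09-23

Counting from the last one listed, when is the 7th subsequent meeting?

These are Mondays at 28- or 35-day spacing (28, 35, 28, 28, 35, 28).
The pattern: 4th Monday of the month.
4th Monday of October 2024: 2024-10-28.
4th Monday of November 2024: 2024-11-25.
4th Monday of December 2024: 2024-12-23.
4th Monday of January 2025: 2025-01-27.
February 2025 — 4th Monday is 2025-02-24.
March 2025 — 4th Monday is 2025-03-24.
4th Monday of April 2025: 2025-04-28.

2025-04-28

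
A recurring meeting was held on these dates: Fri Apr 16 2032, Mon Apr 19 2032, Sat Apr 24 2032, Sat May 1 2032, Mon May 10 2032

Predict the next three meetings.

Intervals are 3, 5, 7, 9 days — an arithmetic progression with common difference 2.
Next gap: 11 days. Mon May 10 2032 + 11 days = Fri May 21 2032.
Next gap: 13 days. Fri May 21 2032 + 13 days = Thu Jun 3 2032.
Next gap: 15 days. Thu Jun 3 2032 + 15 days = Fri Jun 18 2032.

Fri May 21 2032, Thu Jun 3 2032, Fri Jun 18 2032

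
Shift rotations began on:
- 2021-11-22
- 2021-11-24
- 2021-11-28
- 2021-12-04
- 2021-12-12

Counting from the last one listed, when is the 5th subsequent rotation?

2022-02-20

Gaps: 2, 4, 6, 8 days — each gap is 2 larger than the previous one.
Next gap: 10 days. 2021-12-12 + 10 days = 2021-12-22.
Next gap: 12 days. 2021-12-22 + 12 days = 2022-01-03.
Next gap: 14 days. 2022-01-03 + 14 days = 2022-01-17.
Next gap: 16 days. 2022-01-17 + 16 days = 2022-02-02.
Next gap: 18 days. 2022-02-02 + 18 days = 2022-02-20.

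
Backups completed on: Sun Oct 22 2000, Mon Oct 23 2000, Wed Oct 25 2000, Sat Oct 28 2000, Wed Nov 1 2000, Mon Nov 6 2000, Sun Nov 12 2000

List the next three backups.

Intervals are 1, 2, 3, 4, 5, 6 days — an arithmetic progression with common difference 1.
Next gap: 7 days. Sun Nov 12 2000 + 7 days = Sun Nov 19 2000.
Next gap: 8 days. Sun Nov 19 2000 + 8 days = Mon Nov 27 2000.
Next gap: 9 days. Mon Nov 27 2000 + 9 days = Wed Dec 6 2000.

Sun Nov 19 2000, Mon Nov 27 2000, Wed Dec 6 2000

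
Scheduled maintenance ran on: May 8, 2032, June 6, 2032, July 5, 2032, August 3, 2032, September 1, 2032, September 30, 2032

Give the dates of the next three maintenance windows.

Gaps between consecutive events: 29, 29, 29, 29, 29 days — a constant 29-day interval.
September 30, 2032 + 29 days = October 29, 2032.
October 29, 2032 + 29 days = November 27, 2032.
November 27, 2032 + 29 days = December 26, 2032.

October 29, 2032; November 27, 2032; December 26, 2032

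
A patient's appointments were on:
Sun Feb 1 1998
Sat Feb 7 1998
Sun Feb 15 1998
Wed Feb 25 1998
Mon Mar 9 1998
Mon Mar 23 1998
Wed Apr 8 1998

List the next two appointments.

Sun Apr 26 1998, Sat May 16 1998

The spacing grows by 2 each time: 6, 8, 10, 12, 14, 16 days.
Next gap: 18 days. Wed Apr 8 1998 + 18 days = Sun Apr 26 1998.
Next gap: 20 days. Sun Apr 26 1998 + 20 days = Sat May 16 1998.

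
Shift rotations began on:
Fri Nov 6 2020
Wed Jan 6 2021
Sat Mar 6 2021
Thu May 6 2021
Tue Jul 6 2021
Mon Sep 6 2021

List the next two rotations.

Sat Nov 6 2021, Thu Jan 6 2022

The day-of-month is always 6 (61, 59, 61, 61, 62 days between events).
So this recurs on the 6th of every 2 months.
Next: November 2021 → Sat Nov 6 2021.
Next: January 2022 → Thu Jan 6 2022.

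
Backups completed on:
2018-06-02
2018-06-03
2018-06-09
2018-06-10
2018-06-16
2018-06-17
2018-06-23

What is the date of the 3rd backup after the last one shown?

2018-07-01

Gaps: 1, 6, 1, 6, 1, 6 days — not constant, but cyclic with period 2.
The events fall on every Saturday and Sunday.
Next Sunday: 2018-06-24.
The following Saturday is 2018-06-30.
Next Sunday: 2018-07-01.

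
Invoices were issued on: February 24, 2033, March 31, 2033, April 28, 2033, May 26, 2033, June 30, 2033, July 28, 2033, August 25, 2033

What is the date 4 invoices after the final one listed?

All Thursdays; the gaps (35, 28, 28, 35, 28, 28) vary with month length.
This is the last Thursday of each month.
September 2033 ends with Thursday September 29, 2033.
Last Thursday of October 2033: October 27, 2033.
Last Thursday of November 2033: November 24, 2033.
December 2033 ends with Thursday December 29, 2033.

December 29, 2033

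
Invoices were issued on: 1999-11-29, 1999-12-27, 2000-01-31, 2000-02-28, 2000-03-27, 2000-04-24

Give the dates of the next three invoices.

2000-05-29, 2000-06-26, 2000-07-31

Every date is a Monday; gaps 28, 35, 28, 28, 28 days.
Each is the last Monday of its month (at least one falls on the 29th or later, ruling out '4th Monday').
May 2000 ends with Monday 2000-05-29.
June 2000 ends with Monday 2000-06-26.
July 2000 ends with Monday 2000-07-31.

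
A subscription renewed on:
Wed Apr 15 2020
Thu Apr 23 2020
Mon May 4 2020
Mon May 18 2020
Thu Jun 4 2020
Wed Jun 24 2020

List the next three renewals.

Intervals are 8, 11, 14, 17, 20 days — an arithmetic progression with common difference 3.
Next gap: 23 days. Wed Jun 24 2020 + 23 days = Fri Jul 17 2020.
Next gap: 26 days. Fri Jul 17 2020 + 26 days = Wed Aug 12 2020.
Next gap: 29 days. Wed Aug 12 2020 + 29 days = Thu Sep 10 2020.

Fri Jul 17 2020, Wed Aug 12 2020, Thu Sep 10 2020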